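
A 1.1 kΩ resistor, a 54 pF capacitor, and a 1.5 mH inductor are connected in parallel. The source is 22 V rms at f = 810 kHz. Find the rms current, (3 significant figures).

ω = 2πf = 5.089e+06 rad/s
X_L = ωL = 7630 Ω
X_C = 1/(ωC) = 3640 Ω
Parallel: admittances add. Y = 1/R + 1/(jωL) + jωC
Y = (0.000909 + j0.000144) S
|Y| = 0.000920 S → |Z| = 1/|Y| = 1090 Ω, ∠Z = −∠Y = -8.99°
I = V/|Z| = 22/1090 = 20.2 mA

20.2 mA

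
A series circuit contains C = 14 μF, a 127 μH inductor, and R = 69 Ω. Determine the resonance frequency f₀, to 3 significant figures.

ω₀ = 1/√(LC) = 1/√(0.000127 × 1.4e-05) = 23720 rad/s
f₀ = ω₀/(2π) = 3.77 kHz

3.77 kHz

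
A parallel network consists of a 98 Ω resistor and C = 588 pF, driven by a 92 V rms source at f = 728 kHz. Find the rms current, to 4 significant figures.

ω = 2πf = 4.574e+06 rad/s
X_C = 1/(ωC) = 371.8 Ω
Parallel: admittances add. Y = 1/R + jωC
Y = (0.01020 + j0.002690) S
|Y| = 0.01055 S → |Z| = 1/|Y| = 94.76 Ω, ∠Z = −∠Y = -14.77°
I = V/|Z| = 92/94.76 = 970.8 mA

970.8 mA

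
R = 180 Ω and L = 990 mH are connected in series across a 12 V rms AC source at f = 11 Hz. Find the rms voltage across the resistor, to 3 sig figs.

ω = 2πf = 69.12 rad/s
X_L = ωL = 68.4 Ω
Z = 180 + j68.4 Ω
|Z| = √(180² + 68.4²) = 193 Ω
I = V/|Z| = 62.3 mA
V_R = I·|Z_R| = 0.0623 × 180 = 11.2 V

11.2 V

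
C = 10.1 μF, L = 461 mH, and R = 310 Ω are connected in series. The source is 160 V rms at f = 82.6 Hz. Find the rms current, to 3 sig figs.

ω = 2πf = 519.0 rad/s
X_L = ωL = 239 Ω
X_C = 1/(ωC) = 191 Ω
Net reactance X = X_L − X_C = 48.5 Ω
Z = 310 + j48.5 Ω
|Z| = √(310² + 48.5²) = 314 Ω
I = V/|Z| = 160/314 = 510 mA

510 mA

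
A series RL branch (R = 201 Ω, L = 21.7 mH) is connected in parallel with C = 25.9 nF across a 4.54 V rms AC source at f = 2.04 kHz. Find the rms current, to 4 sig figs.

12.04 mA

ω = 2πf = 12820 rad/s
X_L = ωL = 278.1 Ω
X_C = 1/(ωC) = 3012 Ω
Branch 1 (R+jX_L): Z₁ = 201.0 + j278.1 Ω, |Z₁| = 343.2 Ω
Branch 2 (−jX_C): Z₂ = −j3012 Ω
Parallel: Z = Z₁Z₂/(Z₁+Z₂), |Z| = 377.1 Ω, ∠Z = 49.94°
I = V/|Z| = 4.54/377.1 = 12.04 mA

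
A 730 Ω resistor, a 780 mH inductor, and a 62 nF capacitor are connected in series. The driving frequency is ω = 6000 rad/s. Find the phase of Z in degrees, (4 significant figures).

X_L = ωL = 4680 Ω
X_C = 1/(ωC) = 2688 Ω
Net reactance X = X_L − X_C = 1992 Ω
Z = 730.0 + j1992 Ω
|Z| = √(730.0² + 1992²) = 2121 Ω
∠Z = arctan(1992/730.0) = 69.87°

69.87°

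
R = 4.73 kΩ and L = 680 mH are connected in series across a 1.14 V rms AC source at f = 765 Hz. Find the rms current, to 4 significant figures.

198.3 μA

ω = 2πf = 4807 rad/s
X_L = ωL = 3269 Ω
Z = 4730 + j3269 Ω
|Z| = √(4730² + 3269²) = 5749 Ω
I = V/|Z| = 1.14/5749 = 198.3 μA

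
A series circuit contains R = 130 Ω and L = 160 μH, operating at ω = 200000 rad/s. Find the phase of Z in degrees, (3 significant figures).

X_L = ωL = 32.0 Ω
Z = 130 + j32.0 Ω
|Z| = √(130² + 32.0²) = 134 Ω
∠Z = arctan(32.0/130) = 13.8°

13.8°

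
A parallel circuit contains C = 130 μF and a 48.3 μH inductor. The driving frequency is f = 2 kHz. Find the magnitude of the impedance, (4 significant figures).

ω = 2πf = 12570 rad/s
X_L = ωL = 0.6070 Ω
X_C = 1/(ωC) = 0.6121 Ω
Parallel: admittances add. Y = 1/(jωL) + jωC
Y = (0 − j0.01394) S
|Y| = 0.01394 S → |Z| = 1/|Y| = 71.74 Ω, ∠Z = −∠Y = 90.00°

71.74 Ω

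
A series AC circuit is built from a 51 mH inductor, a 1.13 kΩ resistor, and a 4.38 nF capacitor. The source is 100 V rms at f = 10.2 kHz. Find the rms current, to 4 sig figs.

85.65 mA

ω = 2πf = 64090 rad/s
X_L = ωL = 3269 Ω
X_C = 1/(ωC) = 3562 Ω
Net reactance X = X_L − X_C = -293.9 Ω
Z = 1130 − j293.9 Ω
|Z| = √(1130² + 293.9²) = 1168 Ω
I = V/|Z| = 100/1168 = 85.65 mA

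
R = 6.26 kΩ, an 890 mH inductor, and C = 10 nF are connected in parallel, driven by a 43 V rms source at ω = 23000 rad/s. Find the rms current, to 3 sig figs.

10.4 mA

X_L = ωL = 20500 Ω
X_C = 1/(ωC) = 4350 Ω
Parallel: admittances add. Y = 1/R + 1/(jωL) + jωC
Y = (0.000160 + j0.000181) S
|Y| = 0.000242 S → |Z| = 1/|Y| = 4140 Ω, ∠Z = −∠Y = -48.6°
I = V/|Z| = 43/4140 = 10.4 mA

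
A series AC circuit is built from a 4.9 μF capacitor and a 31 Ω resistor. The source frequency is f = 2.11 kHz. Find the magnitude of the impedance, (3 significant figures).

34.6 Ω

ω = 2πf = 13260 rad/s
X_C = 1/(ωC) = 15.4 Ω
Z = 31.0 − j15.4 Ω
|Z| = √(31.0² + 15.4²) = 34.6 Ω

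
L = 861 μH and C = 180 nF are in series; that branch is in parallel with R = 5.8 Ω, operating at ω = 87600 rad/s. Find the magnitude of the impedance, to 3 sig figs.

X_L = ωL = 75.4 Ω
X_C = 1/(ωC) = 63.4 Ω
Branch 1: Z₁ = R = 5.80 Ω
Branch 2 (series LC): Z₂ = j(X_L − X_C) = j12.0 Ω
Parallel: Z = Z₁Z₂/(Z₁+Z₂), |Z| = 5.22 Ω, ∠Z = 25.8°

5.22 Ω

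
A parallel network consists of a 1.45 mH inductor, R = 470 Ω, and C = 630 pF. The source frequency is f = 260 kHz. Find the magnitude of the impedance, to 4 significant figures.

ω = 2πf = 1.634e+06 rad/s
X_L = ωL = 2369 Ω
X_C = 1/(ωC) = 971.6 Ω
Parallel: admittances add. Y = 1/R + 1/(jωL) + jωC
Y = (0.002128 + j0.0006070) S
|Y| = 0.002213 S → |Z| = 1/|Y| = 452.0 Ω, ∠Z = −∠Y = -15.92°

452.0 Ω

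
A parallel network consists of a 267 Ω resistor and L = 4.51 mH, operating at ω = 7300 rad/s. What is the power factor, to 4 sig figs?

X_L = ωL = 32.92 Ω
Parallel: admittances add. Y = 1/R + 1/(jωL)
Y = (0.003745 − j0.03037) S
|Y| = 0.03060 S → |Z| = 1/|Y| = 32.68 Ω, ∠Z = −∠Y = 82.97°
cos φ = cos(82.97°) = 0.1224

0.1224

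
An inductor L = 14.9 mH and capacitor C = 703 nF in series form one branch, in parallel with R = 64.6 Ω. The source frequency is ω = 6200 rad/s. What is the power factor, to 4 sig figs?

0.9046

X_L = ωL = 92.38 Ω
X_C = 1/(ωC) = 229.4 Ω
Branch 1: Z₁ = R = 64.60 Ω
Branch 2 (series LC): Z₂ = j(X_L − X_C) = −j137.1 Ω
Parallel: Z = Z₁Z₂/(Z₁+Z₂), |Z| = 58.43 Ω, ∠Z = -25.24°
cos φ = cos(-25.24°) = 0.9046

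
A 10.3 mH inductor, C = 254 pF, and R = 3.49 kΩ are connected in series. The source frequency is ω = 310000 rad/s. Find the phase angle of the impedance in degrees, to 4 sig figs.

X_L = ωL = 3193 Ω
X_C = 1/(ωC) = 12700 Ω
Net reactance X = X_L − X_C = -9507 Ω
Z = 3490 − j9507 Ω
|Z| = √(3490² + 9507²) = 10130 Ω
∠Z = arctan(-9507/3490) = -69.84°

-69.84°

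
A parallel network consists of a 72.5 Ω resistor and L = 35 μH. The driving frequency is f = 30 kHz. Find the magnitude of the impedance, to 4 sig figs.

ω = 2πf = 188500 rad/s
X_L = ωL = 6.597 Ω
Parallel: admittances add. Y = 1/R + 1/(jωL)
Y = (0.01379 − j0.1516) S
|Y| = 0.1522 S → |Z| = 1/|Y| = 6.570 Ω, ∠Z = −∠Y = 84.80°

6.570 Ω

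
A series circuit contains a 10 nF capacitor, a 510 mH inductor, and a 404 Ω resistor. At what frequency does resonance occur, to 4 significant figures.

2.229 kHz

ω₀ = 1/√(LC) = 1/√(0.51 × 1e-08) = 14000 rad/s
f₀ = ω₀/(2π) = 2.229 kHz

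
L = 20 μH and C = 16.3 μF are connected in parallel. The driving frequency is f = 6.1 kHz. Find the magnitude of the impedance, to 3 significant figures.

1.47 Ω

ω = 2πf = 38330 rad/s
X_L = ωL = 0.767 Ω
X_C = 1/(ωC) = 1.60 Ω
Parallel: admittances add. Y = 1/(jωL) + jωC
Y = (0 − j0.680) S
|Y| = 0.680 S → |Z| = 1/|Y| = 1.47 Ω, ∠Z = −∠Y = 90.0°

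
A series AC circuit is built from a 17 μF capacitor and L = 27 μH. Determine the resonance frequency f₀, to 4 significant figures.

ω₀ = 1/√(LC) = 1/√(2.7e-05 × 1.7e-05) = 46680 rad/s
f₀ = ω₀/(2π) = 7.429 kHz

7.429 kHz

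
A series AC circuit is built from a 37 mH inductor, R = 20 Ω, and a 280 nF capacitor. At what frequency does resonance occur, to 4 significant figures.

ω₀ = 1/√(LC) = 1/√(0.037 × 2.8e-07) = 9825 rad/s
f₀ = ω₀/(2π) = 1.564 kHz

1.564 kHz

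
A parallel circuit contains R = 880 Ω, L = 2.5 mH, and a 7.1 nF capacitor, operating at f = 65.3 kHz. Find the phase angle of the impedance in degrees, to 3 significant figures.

-59.6°

ω = 2πf = 410300 rad/s
X_L = ωL = 1030 Ω
X_C = 1/(ωC) = 343 Ω
Parallel: admittances add. Y = 1/R + 1/(jωL) + jωC
Y = (0.00114 + j0.00194) S
|Y| = 0.00225 S → |Z| = 1/|Y| = 445 Ω, ∠Z = −∠Y = -59.6°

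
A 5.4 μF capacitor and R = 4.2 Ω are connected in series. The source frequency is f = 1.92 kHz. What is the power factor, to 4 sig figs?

0.2639

ω = 2πf = 12060 rad/s
X_C = 1/(ωC) = 15.35 Ω
Z = 4.200 − j15.35 Ω
|Z| = √(4.200² + 15.35²) = 15.91 Ω
∠Z = arctan(-15.35/4.200) = -74.70°
cos φ = cos(-74.70°) = 0.2639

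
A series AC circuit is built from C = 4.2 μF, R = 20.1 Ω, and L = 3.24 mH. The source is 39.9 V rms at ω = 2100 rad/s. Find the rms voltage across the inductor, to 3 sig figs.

2.50 V

X_L = ωL = 6.80 Ω
X_C = 1/(ωC) = 113 Ω
Net reactance X = X_L − X_C = -107 Ω
Z = 20.1 − j107 Ω
|Z| = √(20.1² + 107²) = 108 Ω
I = V/|Z| = 368 mA
V_L = I·|Z_L| = 0.368 × 6.80 = 2.50 V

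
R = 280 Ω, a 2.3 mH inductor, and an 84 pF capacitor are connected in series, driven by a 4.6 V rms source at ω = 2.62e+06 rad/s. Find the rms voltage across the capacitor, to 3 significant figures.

13.9 V

X_L = ωL = 6030 Ω
X_C = 1/(ωC) = 4540 Ω
Net reactance X = X_L − X_C = 1480 Ω
Z = 280 + j1480 Ω
|Z| = √(280² + 1480²) = 1510 Ω
I = V/|Z| = 3.05 mA
V_C = I·|Z_C| = 0.00305 × 4540 = 13.9 V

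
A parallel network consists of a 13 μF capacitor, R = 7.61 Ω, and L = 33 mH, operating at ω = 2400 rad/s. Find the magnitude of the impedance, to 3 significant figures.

X_L = ωL = 79.2 Ω
X_C = 1/(ωC) = 32.1 Ω
Parallel: admittances add. Y = 1/R + 1/(jωL) + jωC
Y = (0.131 + j0.0186) S
|Y| = 0.133 S → |Z| = 1/|Y| = 7.54 Ω, ∠Z = −∠Y = -8.05°

7.54 Ω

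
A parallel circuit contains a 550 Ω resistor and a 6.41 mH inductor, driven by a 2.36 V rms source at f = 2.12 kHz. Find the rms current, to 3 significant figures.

28.0 mA

ω = 2πf = 13320 rad/s
X_L = ωL = 85.4 Ω
Parallel: admittances add. Y = 1/R + 1/(jωL)
Y = (0.00182 − j0.0117) S
|Y| = 0.0119 S → |Z| = 1/|Y| = 84.4 Ω, ∠Z = −∠Y = 81.2°
I = V/|Z| = 2.36/84.4 = 28.0 mA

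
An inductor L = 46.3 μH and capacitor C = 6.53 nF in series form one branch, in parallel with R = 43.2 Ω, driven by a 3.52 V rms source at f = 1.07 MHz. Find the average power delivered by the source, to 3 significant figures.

287 mW

ω = 2πf = 6.723e+06 rad/s
X_L = ωL = 311 Ω
X_C = 1/(ωC) = 22.8 Ω
Branch 1: Z₁ = R = 43.2 Ω
Branch 2 (series LC): Z₂ = j(X_L − X_C) = j288 Ω
Parallel: Z = Z₁Z₂/(Z₁+Z₂), |Z| = 42.7 Ω, ∠Z = 8.52°
I = V/|Z| = 82.4 mA
P = VI cos φ = 3.52 × 0.0824 × cos(8.52°) = 287 mW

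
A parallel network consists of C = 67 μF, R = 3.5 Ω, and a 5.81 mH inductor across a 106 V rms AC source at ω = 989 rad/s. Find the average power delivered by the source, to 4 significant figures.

X_L = ωL = 5.746 Ω
X_C = 1/(ωC) = 15.09 Ω
Parallel: admittances add. Y = 1/R + 1/(jωL) + jωC
Y = (0.2857 − j0.1078) S
|Y| = 0.3054 S → |Z| = 1/|Y| = 3.275 Ω, ∠Z = −∠Y = 20.67°
I = V/|Z| = 32.37 A
P = VI cos φ = 106 × 32.37 × cos(20.67°) = 3.210 kW

3.210 kW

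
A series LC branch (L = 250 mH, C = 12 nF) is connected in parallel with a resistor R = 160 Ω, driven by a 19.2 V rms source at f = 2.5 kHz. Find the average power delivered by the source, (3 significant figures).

ω = 2πf = 15710 rad/s
X_L = ωL = 3930 Ω
X_C = 1/(ωC) = 5310 Ω
Branch 1: Z₁ = R = 160 Ω
Branch 2 (series LC): Z₂ = j(X_L − X_C) = −j1380 Ω
Parallel: Z = Z₁Z₂/(Z₁+Z₂), |Z| = 159 Ω, ∠Z = -6.62°
I = V/|Z| = 121 mA
P = VI cos φ = 19.2 × 0.121 × cos(-6.62°) = 2.30 W

2.30 W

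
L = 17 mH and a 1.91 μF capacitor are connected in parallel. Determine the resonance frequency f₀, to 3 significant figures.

883 Hz

ω₀ = 1/√(LC) = 1/√(0.017 × 1.91e-06) = 5550 rad/s
f₀ = ω₀/(2π) = 883 Hz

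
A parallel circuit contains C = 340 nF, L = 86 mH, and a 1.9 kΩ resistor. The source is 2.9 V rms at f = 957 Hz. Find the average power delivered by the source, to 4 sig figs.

ω = 2πf = 6013 rad/s
X_L = ωL = 517.1 Ω
X_C = 1/(ωC) = 489.1 Ω
Parallel: admittances add. Y = 1/R + 1/(jωL) + jωC
Y = (0.0005263 + j0.0001106) S
|Y| = 0.0005378 S → |Z| = 1/|Y| = 1859 Ω, ∠Z = −∠Y = -11.87°
I = V/|Z| = 1.560 mA
P = VI cos φ = 2.9 × 0.001560 × cos(-11.87°) = 4.426 mW

4.426 mW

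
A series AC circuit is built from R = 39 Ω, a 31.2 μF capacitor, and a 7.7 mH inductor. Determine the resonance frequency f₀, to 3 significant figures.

ω₀ = 1/√(LC) = 1/√(0.0077 × 3.12e-05) = 2040 rad/s
f₀ = ω₀/(2π) = 325 Hz

325 Hz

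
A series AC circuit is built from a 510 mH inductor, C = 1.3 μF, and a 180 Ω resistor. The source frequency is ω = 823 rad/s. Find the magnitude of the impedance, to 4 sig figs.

545.5 Ω

X_L = ωL = 419.7 Ω
X_C = 1/(ωC) = 934.7 Ω
Net reactance X = X_L − X_C = -514.9 Ω
Z = 180.0 − j514.9 Ω
|Z| = √(180.0² + 514.9²) = 545.5 Ω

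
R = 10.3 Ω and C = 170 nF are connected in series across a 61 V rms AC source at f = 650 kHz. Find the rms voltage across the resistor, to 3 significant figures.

ω = 2πf = 4.084e+06 rad/s
X_C = 1/(ωC) = 1.44 Ω
Z = 10.3 − j1.44 Ω
|Z| = √(10.3² + 1.44²) = 10.4 Ω
I = V/|Z| = 5.87 A
V_R = I·|Z_R| = 5.87 × 10.3 = 60.4 V

60.4 V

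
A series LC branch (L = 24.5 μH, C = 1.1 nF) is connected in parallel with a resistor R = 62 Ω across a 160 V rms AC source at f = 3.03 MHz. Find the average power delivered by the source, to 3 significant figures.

ω = 2πf = 1.904e+07 rad/s
X_L = ωL = 466 Ω
X_C = 1/(ωC) = 47.8 Ω
Branch 1: Z₁ = R = 62.0 Ω
Branch 2 (series LC): Z₂ = j(X_L − X_C) = j419 Ω
Parallel: Z = Z₁Z₂/(Z₁+Z₂), |Z| = 61.3 Ω, ∠Z = 8.42°
I = V/|Z| = 2.61 A
P = VI cos φ = 160 × 2.61 × cos(8.42°) = 413 W

413 W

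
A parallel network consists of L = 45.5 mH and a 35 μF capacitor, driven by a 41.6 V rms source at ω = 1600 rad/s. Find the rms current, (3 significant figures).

1.76 A

X_L = ωL = 72.8 Ω
X_C = 1/(ωC) = 17.9 Ω
Parallel: admittances add. Y = 1/(jωL) + jωC
Y = (0 + j0.0423) S
|Y| = 0.0423 S → |Z| = 1/|Y| = 23.7 Ω, ∠Z = −∠Y = -90.0°
I = V/|Z| = 41.6/23.7 = 1.76 A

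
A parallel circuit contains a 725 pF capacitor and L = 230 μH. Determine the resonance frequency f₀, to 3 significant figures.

390 kHz

ω₀ = 1/√(LC) = 1/√(0.00023 × 7.25e-10) = 2.449e+06 rad/s
f₀ = ω₀/(2π) = 390 kHz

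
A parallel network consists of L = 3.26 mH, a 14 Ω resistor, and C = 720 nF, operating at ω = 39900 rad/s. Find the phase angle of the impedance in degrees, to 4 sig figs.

X_L = ωL = 130.1 Ω
X_C = 1/(ωC) = 34.81 Ω
Parallel: admittances add. Y = 1/R + 1/(jωL) + jωC
Y = (0.07143 + j0.02104) S
|Y| = 0.07446 S → |Z| = 1/|Y| = 13.43 Ω, ∠Z = −∠Y = -16.41°

-16.41°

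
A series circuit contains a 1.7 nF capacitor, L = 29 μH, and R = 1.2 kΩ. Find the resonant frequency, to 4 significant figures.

ω₀ = 1/√(LC) = 1/√(2.9e-05 × 1.7e-09) = 4.504e+06 rad/s
f₀ = ω₀/(2π) = 716.8 kHz

716.8 kHz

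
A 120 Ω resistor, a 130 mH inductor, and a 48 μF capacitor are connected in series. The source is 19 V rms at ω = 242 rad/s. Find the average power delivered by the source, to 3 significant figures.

2.49 W

X_L = ωL = 31.5 Ω
X_C = 1/(ωC) = 86.1 Ω
Net reactance X = X_L − X_C = -54.6 Ω
Z = 120 − j54.6 Ω
|Z| = √(120² + 54.6²) = 132 Ω
∠Z = arctan(-54.6/120) = -24.5°
I = V/|Z| = 144 mA
P = VI cos φ = 19 × 0.144 × cos(-24.5°) = 2.49 W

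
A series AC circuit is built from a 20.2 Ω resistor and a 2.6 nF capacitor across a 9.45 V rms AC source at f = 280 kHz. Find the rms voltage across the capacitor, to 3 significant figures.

ω = 2πf = 1.759e+06 rad/s
X_C = 1/(ωC) = 219 Ω
Z = 20.2 − j219 Ω
|Z| = √(20.2² + 219²) = 220 Ω
I = V/|Z| = 43.0 mA
V_C = I·|Z_C| = 0.0430 × 219 = 9.41 V

9.41 V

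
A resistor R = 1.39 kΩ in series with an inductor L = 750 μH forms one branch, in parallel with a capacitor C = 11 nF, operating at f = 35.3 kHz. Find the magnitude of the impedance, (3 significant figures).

ω = 2πf = 221800 rad/s
X_L = ωL = 166 Ω
X_C = 1/(ωC) = 410 Ω
Branch 1 (R+jX_L): Z₁ = 1390 + j166 Ω, |Z₁| = 1400 Ω
Branch 2 (−jX_C): Z₂ = −j410 Ω
Parallel: Z = Z₁Z₂/(Z₁+Z₂), |Z| = 407 Ω, ∠Z = -73.2°

407 Ω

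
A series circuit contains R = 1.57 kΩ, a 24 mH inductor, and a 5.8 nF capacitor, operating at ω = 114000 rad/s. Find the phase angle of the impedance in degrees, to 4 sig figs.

X_L = ωL = 2736 Ω
X_C = 1/(ωC) = 1512 Ω
Net reactance X = X_L − X_C = 1224 Ω
Z = 1570 + j1224 Ω
|Z| = √(1570² + 1224²) = 1991 Ω
∠Z = arctan(1224/1570) = 37.93°

37.93°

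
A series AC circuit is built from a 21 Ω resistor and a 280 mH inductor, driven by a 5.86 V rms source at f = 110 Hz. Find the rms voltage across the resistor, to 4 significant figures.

0.6322 V

ω = 2πf = 691.2 rad/s
X_L = ωL = 193.5 Ω
Z = 21.00 + j193.5 Ω
|Z| = √(21.00² + 193.5²) = 194.7 Ω
I = V/|Z| = 30.10 mA
V_R = I·|Z_R| = 0.03010 × 21.00 = 0.6322 V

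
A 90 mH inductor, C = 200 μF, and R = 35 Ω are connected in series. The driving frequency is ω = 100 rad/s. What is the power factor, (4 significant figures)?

X_L = ωL = 9.000 Ω
X_C = 1/(ωC) = 50.00 Ω
Net reactance X = X_L − X_C = -41.00 Ω
Z = 35.00 − j41.00 Ω
|Z| = √(35.00² + 41.00²) = 53.91 Ω
∠Z = arctan(-41.00/35.00) = -49.51°
cos φ = cos(-49.51°) = 0.6493

0.6493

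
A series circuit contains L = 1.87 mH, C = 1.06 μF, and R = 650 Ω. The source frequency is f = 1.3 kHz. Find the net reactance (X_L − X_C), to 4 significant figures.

-100.2 Ω

ω = 2πf = 8168 rad/s
X_L = ωL = 15.27 Ω
X_C = 1/(ωC) = 115.5 Ω
X = 15.27 − 115.5 = -100.2 Ω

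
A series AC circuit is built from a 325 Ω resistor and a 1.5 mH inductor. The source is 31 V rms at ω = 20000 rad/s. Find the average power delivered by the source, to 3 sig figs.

2.93 W

X_L = ωL = 30.0 Ω
Z = 325 + j30.0 Ω
|Z| = √(325² + 30.0²) = 326 Ω
∠Z = arctan(30.0/325) = 5.27°
I = V/|Z| = 95.0 mA
P = VI cos φ = 31 × 0.0950 × cos(5.27°) = 2.93 W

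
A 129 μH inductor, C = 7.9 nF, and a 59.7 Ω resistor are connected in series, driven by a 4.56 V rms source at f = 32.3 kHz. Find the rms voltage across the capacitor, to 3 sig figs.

4.74 V

ω = 2πf = 202900 rad/s
X_L = ωL = 26.2 Ω
X_C = 1/(ωC) = 624 Ω
Net reactance X = X_L − X_C = -598 Ω
Z = 59.7 − j598 Ω
|Z| = √(59.7² + 598²) = 601 Ω
I = V/|Z| = 7.59 mA
V_C = I·|Z_C| = 0.00759 × 624 = 4.74 V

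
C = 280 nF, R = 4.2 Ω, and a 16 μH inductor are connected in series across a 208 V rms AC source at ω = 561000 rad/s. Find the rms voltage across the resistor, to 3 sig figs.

X_L = ωL = 8.98 Ω
X_C = 1/(ωC) = 6.37 Ω
Net reactance X = X_L − X_C = 2.61 Ω
Z = 4.20 + j2.61 Ω
|Z| = √(4.20² + 2.61²) = 4.94 Ω
I = V/|Z| = 42.1 A
V_R = I·|Z_R| = 42.1 × 4.20 = 177 V

177 V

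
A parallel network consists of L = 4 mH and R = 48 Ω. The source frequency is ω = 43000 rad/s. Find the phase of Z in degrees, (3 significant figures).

15.6°

X_L = ωL = 172 Ω
Parallel: admittances add. Y = 1/R + 1/(jωL)
Y = (0.0208 − j0.00581) S
|Y| = 0.0216 S → |Z| = 1/|Y| = 46.2 Ω, ∠Z = −∠Y = 15.6°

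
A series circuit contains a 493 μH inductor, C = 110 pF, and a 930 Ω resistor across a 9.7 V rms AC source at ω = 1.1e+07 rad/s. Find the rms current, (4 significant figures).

X_L = ωL = 5423 Ω
X_C = 1/(ωC) = 826.4 Ω
Net reactance X = X_L − X_C = 4597 Ω
Z = 930.0 + j4597 Ω
|Z| = √(930.0² + 4597²) = 4690 Ω
I = V/|Z| = 9.7/4690 = 2.068 mA

2.068 mA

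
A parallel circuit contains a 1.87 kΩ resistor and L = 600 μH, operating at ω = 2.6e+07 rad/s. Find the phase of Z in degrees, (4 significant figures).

6.836°

X_L = ωL = 15600 Ω
Parallel: admittances add. Y = 1/R + 1/(jωL)
Y = (0.0005348 − j6.41e-05) S
|Y| = 0.0005386 S → |Z| = 1/|Y| = 1857 Ω, ∠Z = −∠Y = 6.836°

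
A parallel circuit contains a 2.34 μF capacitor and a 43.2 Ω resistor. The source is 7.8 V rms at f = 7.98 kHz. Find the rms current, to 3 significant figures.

ω = 2πf = 50140 rad/s
X_C = 1/(ωC) = 8.52 Ω
Parallel: admittances add. Y = 1/R + jωC
Y = (0.0231 + j0.117) S
|Y| = 0.120 S → |Z| = 1/|Y| = 8.36 Ω, ∠Z = −∠Y = -78.8°
I = V/|Z| = 7.8/8.36 = 933 mA

933 mA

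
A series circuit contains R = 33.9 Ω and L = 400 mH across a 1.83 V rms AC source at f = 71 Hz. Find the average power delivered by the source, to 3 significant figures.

ω = 2πf = 446.1 rad/s
X_L = ωL = 178 Ω
Z = 33.9 + j178 Ω
|Z| = √(33.9² + 178²) = 182 Ω
∠Z = arctan(178/33.9) = 79.2°
I = V/|Z| = 10.1 mA
P = VI cos φ = 1.83 × 0.0101 × cos(79.2°) = 3.44 mW

3.44 mW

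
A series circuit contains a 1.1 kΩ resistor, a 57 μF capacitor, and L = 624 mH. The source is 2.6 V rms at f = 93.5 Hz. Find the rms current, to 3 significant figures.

ω = 2πf = 587.5 rad/s
X_L = ωL = 367 Ω
X_C = 1/(ωC) = 29.9 Ω
Net reactance X = X_L − X_C = 337 Ω
Z = 1100 + j337 Ω
|Z| = √(1100² + 337²) = 1150 Ω
I = V/|Z| = 2.6/1150 = 2.26 mA

2.26 mA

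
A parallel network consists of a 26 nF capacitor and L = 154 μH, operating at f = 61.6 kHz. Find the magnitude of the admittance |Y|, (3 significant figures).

6.71 mS

ω = 2πf = 387000 rad/s
X_L = ωL = 59.6 Ω
X_C = 1/(ωC) = 99.4 Ω
Parallel: admittances add. Y = 1/(jωL) + jωC
Y = (0 − j0.00671) S
|Y| = 0.00671 S → |Z| = 1/|Y| = 149 Ω, ∠Z = −∠Y = 90.0°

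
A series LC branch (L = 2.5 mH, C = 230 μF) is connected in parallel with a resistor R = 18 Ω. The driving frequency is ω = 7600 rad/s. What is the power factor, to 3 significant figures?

X_L = ωL = 19.0 Ω
X_C = 1/(ωC) = 0.572 Ω
Branch 1: Z₁ = R = 18.0 Ω
Branch 2 (series LC): Z₂ = j(X_L − X_C) = j18.4 Ω
Parallel: Z = Z₁Z₂/(Z₁+Z₂), |Z| = 12.9 Ω, ∠Z = 44.3°
cos φ = cos(44.3°) = 0.715

0.715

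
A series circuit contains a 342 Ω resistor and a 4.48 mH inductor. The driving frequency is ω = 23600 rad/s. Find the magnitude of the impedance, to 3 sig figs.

358 Ω

X_L = ωL = 106 Ω
Z = 342 + j106 Ω
|Z| = √(342² + 106²) = 358 Ω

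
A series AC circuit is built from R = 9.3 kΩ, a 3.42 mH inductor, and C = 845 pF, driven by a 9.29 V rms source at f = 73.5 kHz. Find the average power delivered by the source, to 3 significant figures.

9.18 mW

ω = 2πf = 461800 rad/s
X_L = ωL = 1580 Ω
X_C = 1/(ωC) = 2560 Ω
Net reactance X = X_L − X_C = -983 Ω
Z = 9300 − j983 Ω
|Z| = √(9300² + 983²) = 9350 Ω
∠Z = arctan(-983/9300) = -6.03°
I = V/|Z| = 993 μA
P = VI cos φ = 9.29 × 0.000993 × cos(-6.03°) = 9.18 mW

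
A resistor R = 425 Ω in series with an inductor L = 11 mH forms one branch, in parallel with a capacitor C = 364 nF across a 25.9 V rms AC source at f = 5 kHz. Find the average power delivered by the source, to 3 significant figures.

950 mW

ω = 2πf = 31420 rad/s
X_L = ωL = 346 Ω
X_C = 1/(ωC) = 87.4 Ω
Branch 1 (R+jX_L): Z₁ = 425 + j346 Ω, |Z₁| = 548 Ω
Branch 2 (−jX_C): Z₂ = −j87.4 Ω
Parallel: Z = Z₁Z₂/(Z₁+Z₂), |Z| = 96.3 Ω, ∠Z = -82.2°
I = V/|Z| = 269 mA
P = VI cos φ = 25.9 × 0.269 × cos(-82.2°) = 950 mW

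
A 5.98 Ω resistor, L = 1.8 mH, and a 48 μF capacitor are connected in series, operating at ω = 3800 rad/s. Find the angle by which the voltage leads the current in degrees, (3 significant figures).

12.8°

X_L = ωL = 6.84 Ω
X_C = 1/(ωC) = 5.48 Ω
Net reactance X = X_L − X_C = 1.36 Ω
Z = 5.98 + j1.36 Ω
|Z| = √(5.98² + 1.36²) = 6.13 Ω
∠Z = arctan(1.36/5.98) = 12.8°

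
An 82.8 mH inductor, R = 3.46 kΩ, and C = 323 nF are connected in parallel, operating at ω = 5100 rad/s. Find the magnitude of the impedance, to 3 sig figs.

X_L = ωL = 422 Ω
X_C = 1/(ωC) = 607 Ω
Parallel: admittances add. Y = 1/R + 1/(jωL) + jωC
Y = (0.000289 − j0.000721) S
|Y| = 0.000777 S → |Z| = 1/|Y| = 1290 Ω, ∠Z = −∠Y = 68.2°

1290 Ω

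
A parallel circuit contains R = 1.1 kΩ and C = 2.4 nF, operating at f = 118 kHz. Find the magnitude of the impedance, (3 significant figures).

500 Ω

ω = 2πf = 741400 rad/s
X_C = 1/(ωC) = 562 Ω
Parallel: admittances add. Y = 1/R + jωC
Y = (0.000909 + j0.00178) S
|Y| = 0.00200 S → |Z| = 1/|Y| = 500 Ω, ∠Z = −∠Y = -62.9°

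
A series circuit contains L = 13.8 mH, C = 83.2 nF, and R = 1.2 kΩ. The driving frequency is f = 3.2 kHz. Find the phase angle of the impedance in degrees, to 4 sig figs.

-14.95°

ω = 2πf = 20110 rad/s
X_L = ωL = 277.5 Ω
X_C = 1/(ωC) = 597.8 Ω
Net reactance X = X_L − X_C = -320.3 Ω
Z = 1200 − j320.3 Ω
|Z| = √(1200² + 320.3²) = 1242 Ω
∠Z = arctan(-320.3/1200) = -14.95°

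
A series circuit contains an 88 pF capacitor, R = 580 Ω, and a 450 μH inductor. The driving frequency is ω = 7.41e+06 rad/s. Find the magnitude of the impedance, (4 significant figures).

1892 Ω

X_L = ωL = 3334 Ω
X_C = 1/(ωC) = 1534 Ω
Net reactance X = X_L − X_C = 1801 Ω
Z = 580.0 + j1801 Ω
|Z| = √(580.0² + 1801²) = 1892 Ω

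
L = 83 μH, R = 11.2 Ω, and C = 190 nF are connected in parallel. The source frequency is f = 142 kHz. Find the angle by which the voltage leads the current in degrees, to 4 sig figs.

ω = 2πf = 892200 rad/s
X_L = ωL = 74.05 Ω
X_C = 1/(ωC) = 5.899 Ω
Parallel: admittances add. Y = 1/R + 1/(jωL) + jωC
Y = (0.08929 + j0.1560) S
|Y| = 0.1798 S → |Z| = 1/|Y| = 5.563 Ω, ∠Z = −∠Y = -60.22°

-60.22°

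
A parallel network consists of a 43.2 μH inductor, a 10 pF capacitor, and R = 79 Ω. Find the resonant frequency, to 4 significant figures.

7.657 MHz

ω₀ = 1/√(LC) = 1/√(4.32e-05 × 1e-11) = 4.811e+07 rad/s
f₀ = ω₀/(2π) = 7.657 MHz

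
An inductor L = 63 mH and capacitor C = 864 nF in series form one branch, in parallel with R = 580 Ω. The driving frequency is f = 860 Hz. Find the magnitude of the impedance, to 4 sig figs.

123.3 Ω

ω = 2πf = 5404 rad/s
X_L = ωL = 340.4 Ω
X_C = 1/(ωC) = 214.2 Ω
Branch 1: Z₁ = R = 580.0 Ω
Branch 2 (series LC): Z₂ = j(X_L − X_C) = j126.2 Ω
Parallel: Z = Z₁Z₂/(Z₁+Z₂), |Z| = 123.3 Ω, ∠Z = 77.72°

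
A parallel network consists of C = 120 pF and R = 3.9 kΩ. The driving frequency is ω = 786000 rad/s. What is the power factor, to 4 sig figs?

X_C = 1/(ωC) = 10600 Ω
Parallel: admittances add. Y = 1/R + jωC
Y = (0.0002564 + j9.432e-05) S
|Y| = 0.0002732 S → |Z| = 1/|Y| = 3660 Ω, ∠Z = −∠Y = -20.20°
cos φ = cos(-20.20°) = 0.9385

0.9385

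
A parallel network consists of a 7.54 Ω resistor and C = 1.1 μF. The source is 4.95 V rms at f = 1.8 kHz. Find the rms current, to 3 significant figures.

ω = 2πf = 11310 rad/s
X_C = 1/(ωC) = 80.4 Ω
Parallel: admittances add. Y = 1/R + jωC
Y = (0.133 + j0.0124) S
|Y| = 0.133 S → |Z| = 1/|Y| = 7.51 Ω, ∠Z = −∠Y = -5.36°
I = V/|Z| = 4.95/7.51 = 659 mA

659 mA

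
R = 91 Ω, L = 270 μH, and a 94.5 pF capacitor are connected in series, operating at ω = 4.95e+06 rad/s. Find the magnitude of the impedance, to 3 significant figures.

X_L = ωL = 1340 Ω
X_C = 1/(ωC) = 2140 Ω
Net reactance X = X_L − X_C = -801 Ω
Z = 91.0 − j801 Ω
|Z| = √(91.0² + 801²) = 806 Ω

806 Ω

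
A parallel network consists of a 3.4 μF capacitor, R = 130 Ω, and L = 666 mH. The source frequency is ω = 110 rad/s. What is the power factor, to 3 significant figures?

0.501

X_L = ωL = 73.3 Ω
X_C = 1/(ωC) = 2670 Ω
Parallel: admittances add. Y = 1/R + 1/(jωL) + jωC
Y = (0.00769 − j0.0133) S
|Y| = 0.0153 S → |Z| = 1/|Y| = 65.2 Ω, ∠Z = −∠Y = 59.9°
cos φ = cos(59.9°) = 0.501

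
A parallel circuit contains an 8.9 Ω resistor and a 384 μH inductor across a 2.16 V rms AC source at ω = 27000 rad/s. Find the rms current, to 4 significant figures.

319.9 mA

X_L = ωL = 10.37 Ω
Parallel: admittances add. Y = 1/R + 1/(jωL)
Y = (0.1124 − j0.09645) S
|Y| = 0.1481 S → |Z| = 1/|Y| = 6.753 Ω, ∠Z = −∠Y = 40.64°
I = V/|Z| = 2.16/6.753 = 319.9 mA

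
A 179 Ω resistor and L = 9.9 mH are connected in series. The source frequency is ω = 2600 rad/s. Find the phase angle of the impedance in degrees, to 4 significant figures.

8.183°

X_L = ωL = 25.74 Ω
Z = 179.0 + j25.74 Ω
|Z| = √(179.0² + 25.74²) = 180.8 Ω
∠Z = arctan(25.74/179.0) = 8.183°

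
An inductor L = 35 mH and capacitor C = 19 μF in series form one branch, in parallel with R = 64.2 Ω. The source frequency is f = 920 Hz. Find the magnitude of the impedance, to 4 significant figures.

60.92 Ω

ω = 2πf = 5781 rad/s
X_L = ωL = 202.3 Ω
X_C = 1/(ωC) = 9.105 Ω
Branch 1: Z₁ = R = 64.20 Ω
Branch 2 (series LC): Z₂ = j(X_L − X_C) = j193.2 Ω
Parallel: Z = Z₁Z₂/(Z₁+Z₂), |Z| = 60.92 Ω, ∠Z = 18.38°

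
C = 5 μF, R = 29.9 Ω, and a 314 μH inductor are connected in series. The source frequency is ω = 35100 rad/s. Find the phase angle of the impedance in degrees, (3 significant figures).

X_L = ωL = 11.0 Ω
X_C = 1/(ωC) = 5.70 Ω
Net reactance X = X_L − X_C = 5.32 Ω
Z = 29.9 + j5.32 Ω
|Z| = √(29.9² + 5.32²) = 30.4 Ω
∠Z = arctan(5.32/29.9) = 10.1°

10.1°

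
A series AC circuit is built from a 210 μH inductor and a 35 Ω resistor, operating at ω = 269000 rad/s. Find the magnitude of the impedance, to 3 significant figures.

X_L = ωL = 56.5 Ω
Z = 35.0 + j56.5 Ω
|Z| = √(35.0² + 56.5²) = 66.5 Ω

66.5 Ω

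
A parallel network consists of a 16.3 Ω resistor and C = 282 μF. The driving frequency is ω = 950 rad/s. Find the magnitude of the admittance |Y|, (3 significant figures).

X_C = 1/(ωC) = 3.73 Ω
Parallel: admittances add. Y = 1/R + jωC
Y = (0.0613 + j0.268) S
|Y| = 0.275 S → |Z| = 1/|Y| = 3.64 Ω, ∠Z = −∠Y = -77.1°

275 mS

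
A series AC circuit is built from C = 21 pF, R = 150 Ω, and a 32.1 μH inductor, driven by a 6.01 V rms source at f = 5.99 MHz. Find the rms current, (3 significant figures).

ω = 2πf = 3.764e+07 rad/s
X_L = ωL = 1210 Ω
X_C = 1/(ωC) = 1270 Ω
Net reactance X = X_L − X_C = -57.1 Ω
Z = 150 − j57.1 Ω
|Z| = √(150² + 57.1²) = 161 Ω
I = V/|Z| = 6.01/161 = 37.4 mA

37.4 mA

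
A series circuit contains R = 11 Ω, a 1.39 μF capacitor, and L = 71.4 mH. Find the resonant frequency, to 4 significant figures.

505.2 Hz

ω₀ = 1/√(LC) = 1/√(0.0714 × 1.39e-06) = 3174 rad/s
f₀ = ω₀/(2π) = 505.2 Hz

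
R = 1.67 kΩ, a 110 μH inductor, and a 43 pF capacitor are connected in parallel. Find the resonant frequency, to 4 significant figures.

ω₀ = 1/√(LC) = 1/√(0.00011 × 4.3e-11) = 1.454e+07 rad/s
f₀ = ω₀/(2π) = 2.314 MHz

2.314 MHz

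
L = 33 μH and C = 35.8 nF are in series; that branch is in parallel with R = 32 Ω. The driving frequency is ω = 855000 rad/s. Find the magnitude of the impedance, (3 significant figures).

X_L = ωL = 28.2 Ω
X_C = 1/(ωC) = 32.7 Ω
Branch 1: Z₁ = R = 32.0 Ω
Branch 2 (series LC): Z₂ = j(X_L − X_C) = −j4.46 Ω
Parallel: Z = Z₁Z₂/(Z₁+Z₂), |Z| = 4.41 Ω, ∠Z = -82.1°

4.41 Ω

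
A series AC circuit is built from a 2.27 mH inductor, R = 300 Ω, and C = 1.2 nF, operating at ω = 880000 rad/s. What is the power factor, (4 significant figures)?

0.2746

X_L = ωL = 1998 Ω
X_C = 1/(ωC) = 947.0 Ω
Net reactance X = X_L − X_C = 1051 Ω
Z = 300.0 + j1051 Ω
|Z| = √(300.0² + 1051²) = 1093 Ω
∠Z = arctan(1051/300.0) = 74.06°
cos φ = cos(74.06°) = 0.2746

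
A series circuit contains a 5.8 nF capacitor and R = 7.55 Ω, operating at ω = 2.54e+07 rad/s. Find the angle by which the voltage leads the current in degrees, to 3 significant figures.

X_C = 1/(ωC) = 6.79 Ω
Z = 7.55 − j6.79 Ω
|Z| = √(7.55² + 6.79²) = 10.2 Ω
∠Z = arctan(-6.79/7.55) = -42.0°

-42.0°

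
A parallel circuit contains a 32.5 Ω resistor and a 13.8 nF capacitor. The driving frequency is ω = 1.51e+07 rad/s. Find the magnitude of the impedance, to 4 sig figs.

4.747 Ω

X_C = 1/(ωC) = 4.799 Ω
Parallel: admittances add. Y = 1/R + jωC
Y = (0.03077 + j0.2084) S
|Y| = 0.2106 S → |Z| = 1/|Y| = 4.747 Ω, ∠Z = −∠Y = -81.60°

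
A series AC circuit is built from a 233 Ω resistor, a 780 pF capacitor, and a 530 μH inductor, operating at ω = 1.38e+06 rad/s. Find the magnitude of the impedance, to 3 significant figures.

306 Ω

X_L = ωL = 731 Ω
X_C = 1/(ωC) = 929 Ω
Net reactance X = X_L − X_C = -198 Ω
Z = 233 − j198 Ω
|Z| = √(233² + 198²) = 306 Ω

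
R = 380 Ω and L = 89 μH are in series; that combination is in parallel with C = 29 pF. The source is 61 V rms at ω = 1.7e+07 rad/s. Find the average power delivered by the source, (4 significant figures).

581.0 mW

X_L = ωL = 1513 Ω
X_C = 1/(ωC) = 2028 Ω
Branch 1 (R+jX_L): Z₁ = 380.0 + j1513 Ω, |Z₁| = 1560 Ω
Branch 2 (−jX_C): Z₂ = −j2028 Ω
Parallel: Z = Z₁Z₂/(Z₁+Z₂), |Z| = 4942 Ω, ∠Z = 39.50°
I = V/|Z| = 12.34 mA
P = VI cos φ = 61 × 0.01234 × cos(39.50°) = 581.0 mW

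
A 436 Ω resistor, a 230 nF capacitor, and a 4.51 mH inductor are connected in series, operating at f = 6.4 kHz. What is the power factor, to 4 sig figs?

0.9862

ω = 2πf = 40210 rad/s
X_L = ωL = 181.4 Ω
X_C = 1/(ωC) = 108.1 Ω
Net reactance X = X_L − X_C = 73.24 Ω
Z = 436.0 + j73.24 Ω
|Z| = √(436.0² + 73.24²) = 442.1 Ω
∠Z = arctan(73.24/436.0) = 9.535°
cos φ = cos(9.535°) = 0.9862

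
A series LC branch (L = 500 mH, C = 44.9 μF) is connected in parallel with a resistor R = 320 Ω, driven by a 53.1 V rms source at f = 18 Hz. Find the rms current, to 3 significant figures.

413 mA

ω = 2πf = 113.1 rad/s
X_L = ωL = 56.5 Ω
X_C = 1/(ωC) = 197 Ω
Branch 1: Z₁ = R = 320 Ω
Branch 2 (series LC): Z₂ = j(X_L − X_C) = −j140 Ω
Parallel: Z = Z₁Z₂/(Z₁+Z₂), |Z| = 129 Ω, ∠Z = -66.3°
I = V/|Z| = 53.1/129 = 413 mA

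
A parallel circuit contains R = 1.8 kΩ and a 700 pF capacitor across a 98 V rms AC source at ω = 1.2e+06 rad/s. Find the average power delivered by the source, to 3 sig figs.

X_C = 1/(ωC) = 1190 Ω
Parallel: admittances add. Y = 1/R + jωC
Y = (0.000556 + j0.000840) S
|Y| = 0.00101 S → |Z| = 1/|Y| = 993 Ω, ∠Z = −∠Y = -56.5°
I = V/|Z| = 98.7 mA
P = VI cos φ = 98 × 0.0987 × cos(-56.5°) = 5.34 W

5.34 W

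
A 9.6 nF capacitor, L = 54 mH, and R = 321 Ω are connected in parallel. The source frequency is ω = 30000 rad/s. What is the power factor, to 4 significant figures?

0.9945

X_L = ωL = 1620 Ω
X_C = 1/(ωC) = 3472 Ω
Parallel: admittances add. Y = 1/R + 1/(jωL) + jωC
Y = (0.003115 − j0.0003293) S
|Y| = 0.003133 S → |Z| = 1/|Y| = 319.2 Ω, ∠Z = −∠Y = 6.034°
cos φ = cos(6.034°) = 0.9945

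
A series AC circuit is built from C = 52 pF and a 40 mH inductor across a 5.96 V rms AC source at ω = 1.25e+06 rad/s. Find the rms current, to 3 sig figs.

X_L = ωL = 50000 Ω
X_C = 1/(ωC) = 15400 Ω
Net reactance X = X_L − X_C = 34600 Ω
Z = j34600 Ω
|Z| = √(0² + 34600²) = 34600 Ω
I = V/|Z| = 5.96/34600 = 172 μA

172 μA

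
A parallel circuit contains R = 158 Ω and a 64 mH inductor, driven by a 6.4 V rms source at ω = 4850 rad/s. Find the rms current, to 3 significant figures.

45.5 mA

X_L = ωL = 310 Ω
Parallel: admittances add. Y = 1/R + 1/(jωL)
Y = (0.00633 − j0.00322) S
|Y| = 0.00710 S → |Z| = 1/|Y| = 141 Ω, ∠Z = −∠Y = 27.0°
I = V/|Z| = 6.4/141 = 45.5 mA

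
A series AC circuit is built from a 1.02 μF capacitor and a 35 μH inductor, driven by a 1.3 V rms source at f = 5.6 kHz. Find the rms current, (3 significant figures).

48.8 mA

ω = 2πf = 35190 rad/s
X_L = ωL = 1.23 Ω
X_C = 1/(ωC) = 27.9 Ω
Net reactance X = X_L − X_C = -26.6 Ω
Z = − j26.6 Ω
|Z| = √(0² + 26.6²) = 26.6 Ω
I = V/|Z| = 1.3/26.6 = 48.8 mA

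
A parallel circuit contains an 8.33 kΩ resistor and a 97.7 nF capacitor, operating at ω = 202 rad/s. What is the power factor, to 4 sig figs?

X_C = 1/(ωC) = 50670 Ω
Parallel: admittances add. Y = 1/R + jωC
Y = (0.0001200 + j1.974e-05) S
|Y| = 0.0001217 S → |Z| = 1/|Y| = 8220 Ω, ∠Z = −∠Y = -9.336°
cos φ = cos(-9.336°) = 0.9868

0.9868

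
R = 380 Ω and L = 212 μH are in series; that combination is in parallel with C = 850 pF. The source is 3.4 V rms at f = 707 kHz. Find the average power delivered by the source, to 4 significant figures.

ω = 2πf = 4.442e+06 rad/s
X_L = ωL = 941.7 Ω
X_C = 1/(ωC) = 264.8 Ω
Branch 1 (R+jX_L): Z₁ = 380.0 + j941.7 Ω, |Z₁| = 1016 Ω
Branch 2 (−jX_C): Z₂ = −j264.8 Ω
Parallel: Z = Z₁Z₂/(Z₁+Z₂), |Z| = 346.5 Ω, ∠Z = -82.67°
I = V/|Z| = 9.813 mA
P = VI cos φ = 3.4 × 0.009813 × cos(-82.67°) = 4.260 mW

4.260 mW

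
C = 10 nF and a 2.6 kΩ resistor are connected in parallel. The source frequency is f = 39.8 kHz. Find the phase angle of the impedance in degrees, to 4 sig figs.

ω = 2πf = 250100 rad/s
X_C = 1/(ωC) = 399.9 Ω
Parallel: admittances add. Y = 1/R + jωC
Y = (0.0003846 + j0.002501) S
|Y| = 0.002530 S → |Z| = 1/|Y| = 395.2 Ω, ∠Z = −∠Y = -81.26°

-81.26°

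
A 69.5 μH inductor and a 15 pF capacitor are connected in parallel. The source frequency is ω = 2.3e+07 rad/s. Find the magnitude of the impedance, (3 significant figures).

X_L = ωL = 1600 Ω
X_C = 1/(ωC) = 2900 Ω
Parallel: admittances add. Y = 1/(jωL) + jωC
Y = (0 − j0.000281) S
|Y| = 0.000281 S → |Z| = 1/|Y| = 3560 Ω, ∠Z = −∠Y = 90.0°

3560 Ω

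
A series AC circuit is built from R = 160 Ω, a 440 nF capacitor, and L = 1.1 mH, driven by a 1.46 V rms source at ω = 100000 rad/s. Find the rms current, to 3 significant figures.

8.01 mA

X_L = ωL = 110 Ω
X_C = 1/(ωC) = 22.7 Ω
Net reactance X = X_L − X_C = 87.3 Ω
Z = 160 + j87.3 Ω
|Z| = √(160² + 87.3²) = 182 Ω
I = V/|Z| = 1.46/182 = 8.01 mA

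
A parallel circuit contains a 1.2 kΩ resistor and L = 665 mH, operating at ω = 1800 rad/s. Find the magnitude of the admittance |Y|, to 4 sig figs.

X_L = ωL = 1197 Ω
Parallel: admittances add. Y = 1/R + 1/(jωL)
Y = (0.0008333 − j0.0008354) S
|Y| = 0.001180 S → |Z| = 1/|Y| = 847.5 Ω, ∠Z = −∠Y = 45.07°

1.180 mS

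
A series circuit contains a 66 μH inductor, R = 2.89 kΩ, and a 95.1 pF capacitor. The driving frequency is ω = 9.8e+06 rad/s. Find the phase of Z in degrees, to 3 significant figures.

-8.39°

X_L = ωL = 647 Ω
X_C = 1/(ωC) = 1070 Ω
Net reactance X = X_L − X_C = -426 Ω
Z = 2890 − j426 Ω
|Z| = √(2890² + 426²) = 2920 Ω
∠Z = arctan(-426/2890) = -8.39°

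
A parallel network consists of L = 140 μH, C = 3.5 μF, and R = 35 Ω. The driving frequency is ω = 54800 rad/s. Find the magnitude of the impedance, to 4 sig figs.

X_L = ωL = 7.672 Ω
X_C = 1/(ωC) = 5.214 Ω
Parallel: admittances add. Y = 1/R + 1/(jωL) + jωC
Y = (0.02857 + j0.06146) S
|Y| = 0.06777 S → |Z| = 1/|Y| = 14.76 Ω, ∠Z = −∠Y = -65.07°

14.76 Ω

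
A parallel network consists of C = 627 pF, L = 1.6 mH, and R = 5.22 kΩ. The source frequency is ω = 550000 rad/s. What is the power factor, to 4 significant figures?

X_L = ωL = 880.0 Ω
X_C = 1/(ωC) = 2900 Ω
Parallel: admittances add. Y = 1/R + 1/(jωL) + jωC
Y = (0.0001916 − j0.0007915) S
|Y| = 0.0008144 S → |Z| = 1/|Y| = 1228 Ω, ∠Z = −∠Y = 76.39°
cos φ = cos(76.39°) = 0.2352

0.2352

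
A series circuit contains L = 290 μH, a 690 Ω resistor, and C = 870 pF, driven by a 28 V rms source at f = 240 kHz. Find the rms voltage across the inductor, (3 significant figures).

ω = 2πf = 1.508e+06 rad/s
X_L = ωL = 437 Ω
X_C = 1/(ωC) = 762 Ω
Net reactance X = X_L − X_C = -325 Ω
Z = 690 − j325 Ω
|Z| = √(690² + 325²) = 763 Ω
I = V/|Z| = 36.7 mA
V_L = I·|Z_L| = 0.0367 × 437 = 16.1 V

16.1 V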